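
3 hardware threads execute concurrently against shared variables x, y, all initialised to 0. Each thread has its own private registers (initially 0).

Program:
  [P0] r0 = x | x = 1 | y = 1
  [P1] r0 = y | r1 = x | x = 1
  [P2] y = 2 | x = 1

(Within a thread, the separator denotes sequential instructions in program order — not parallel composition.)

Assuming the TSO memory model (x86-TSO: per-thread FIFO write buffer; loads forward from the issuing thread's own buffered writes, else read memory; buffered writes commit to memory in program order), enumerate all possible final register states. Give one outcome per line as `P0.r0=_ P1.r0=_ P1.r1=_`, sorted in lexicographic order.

P0.r0=0 P1.r0=0 P1.r1=0
P0.r0=0 P1.r0=0 P1.r1=1
P0.r0=0 P1.r0=1 P1.r1=1
P0.r0=0 P1.r0=2 P1.r1=0
P0.r0=0 P1.r0=2 P1.r1=1
P0.r0=1 P1.r0=0 P1.r1=0
P0.r0=1 P1.r0=0 P1.r1=1
P0.r0=1 P1.r0=1 P1.r1=1
P0.r0=1 P1.r0=2 P1.r1=0
P0.r0=1 P1.r0=2 P1.r1=1

outcome vector order: (P0.r0,P1.r0,P1.r1)
|TSO outcomes| = 10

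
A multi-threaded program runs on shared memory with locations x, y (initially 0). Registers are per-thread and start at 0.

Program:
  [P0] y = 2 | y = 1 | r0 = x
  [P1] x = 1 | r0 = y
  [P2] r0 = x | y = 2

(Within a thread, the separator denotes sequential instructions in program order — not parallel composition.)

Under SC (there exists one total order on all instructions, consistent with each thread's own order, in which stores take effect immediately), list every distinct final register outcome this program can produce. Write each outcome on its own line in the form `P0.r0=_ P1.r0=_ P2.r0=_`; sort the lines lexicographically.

outcome vector order: (P0.r0,P1.r0,P2.r0)
|SC outcomes| = 10

P0.r0=0 P1.r0=1 P2.r0=0
P0.r0=0 P1.r0=1 P2.r0=1
P0.r0=0 P1.r0=2 P2.r0=0
P0.r0=0 P1.r0=2 P2.r0=1
P0.r0=1 P1.r0=0 P2.r0=0
P0.r0=1 P1.r0=0 P2.r0=1
P0.r0=1 P1.r0=1 P2.r0=0
P0.r0=1 P1.r0=1 P2.r0=1
P0.r0=1 P1.r0=2 P2.r0=0
P0.r0=1 P1.r0=2 P2.r0=1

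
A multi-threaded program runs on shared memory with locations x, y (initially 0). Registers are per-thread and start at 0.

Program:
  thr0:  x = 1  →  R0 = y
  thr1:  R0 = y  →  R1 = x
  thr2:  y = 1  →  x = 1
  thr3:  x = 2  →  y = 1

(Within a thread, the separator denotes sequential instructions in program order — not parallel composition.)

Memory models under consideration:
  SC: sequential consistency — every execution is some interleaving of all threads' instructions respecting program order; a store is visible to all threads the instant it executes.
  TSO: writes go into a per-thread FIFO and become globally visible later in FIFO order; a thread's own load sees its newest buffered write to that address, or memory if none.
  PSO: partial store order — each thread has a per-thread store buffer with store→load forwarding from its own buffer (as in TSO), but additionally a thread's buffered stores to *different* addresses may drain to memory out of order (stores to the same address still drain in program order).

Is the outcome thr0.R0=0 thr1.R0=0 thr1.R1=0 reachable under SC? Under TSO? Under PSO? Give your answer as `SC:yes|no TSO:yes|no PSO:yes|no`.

outcome vector order: (thr0.R0,thr1.R0,thr1.R1)
under SC → (0,0,0); (0,0,1); (0,0,2); (0,1,1); (0,1,2); (1,0,0); (1,0,1); (1,0,2); (1,1,0); (1,1,1); (1,1,2)
under TSO → (0,0,0); (0,0,1); (0,0,2); (0,1,0); (0,1,1); (0,1,2); (1,0,0); (1,0,1); (1,0,2); (1,1,0); (1,1,1); (1,1,2)
under PSO → (0,0,0); (0,0,1); (0,0,2); (0,1,0); (0,1,1); (0,1,2); (1,0,0); (1,0,1); (1,0,2); (1,1,0); (1,1,1); (1,1,2)
target (0,0,0) ∈ {SC,TSO,PSO}

SC:yes TSO:yes PSO:yes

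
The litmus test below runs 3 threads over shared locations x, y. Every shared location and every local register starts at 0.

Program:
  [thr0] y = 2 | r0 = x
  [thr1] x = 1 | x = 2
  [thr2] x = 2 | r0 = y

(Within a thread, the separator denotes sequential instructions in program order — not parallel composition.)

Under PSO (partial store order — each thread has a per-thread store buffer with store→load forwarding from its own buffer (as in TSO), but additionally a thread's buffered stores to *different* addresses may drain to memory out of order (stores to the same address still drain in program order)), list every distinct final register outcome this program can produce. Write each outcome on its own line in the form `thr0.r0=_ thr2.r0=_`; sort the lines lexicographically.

outcome vector order: (thr0.r0,thr2.r0)
|PSO outcomes| = 6

thr0.r0=0 thr2.r0=0
thr0.r0=0 thr2.r0=2
thr0.r0=1 thr2.r0=0
thr0.r0=1 thr2.r0=2
thr0.r0=2 thr2.r0=0
thr0.r0=2 thr2.r0=2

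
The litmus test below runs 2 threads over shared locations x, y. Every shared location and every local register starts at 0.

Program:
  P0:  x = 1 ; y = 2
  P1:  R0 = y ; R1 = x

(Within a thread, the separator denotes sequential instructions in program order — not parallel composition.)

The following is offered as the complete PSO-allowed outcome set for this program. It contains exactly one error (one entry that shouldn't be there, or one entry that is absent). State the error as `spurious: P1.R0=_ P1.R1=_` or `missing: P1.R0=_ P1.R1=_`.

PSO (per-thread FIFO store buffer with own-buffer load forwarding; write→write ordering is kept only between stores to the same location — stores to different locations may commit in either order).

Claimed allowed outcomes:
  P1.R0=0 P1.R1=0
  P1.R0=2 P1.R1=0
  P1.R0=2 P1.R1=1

missing: P1.R0=0 P1.R1=1

outcome vector order: (P1.R0,P1.R1)
PSO: 4 outcomes — {(0,0), (0,1), (2,0), (2,1)}
PSO∖claimed = {(0,1)}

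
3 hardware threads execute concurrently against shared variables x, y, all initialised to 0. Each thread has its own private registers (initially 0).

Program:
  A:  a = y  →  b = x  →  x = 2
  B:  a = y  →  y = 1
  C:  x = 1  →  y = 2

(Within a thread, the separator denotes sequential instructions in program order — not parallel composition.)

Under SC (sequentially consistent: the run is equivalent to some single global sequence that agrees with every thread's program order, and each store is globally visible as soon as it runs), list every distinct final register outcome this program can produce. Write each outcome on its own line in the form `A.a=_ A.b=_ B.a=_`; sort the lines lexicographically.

outcome vector order: (A.a,A.b,B.a)
|SC outcomes| = 9

A.a=0 A.b=0 B.a=0
A.a=0 A.b=0 B.a=2
A.a=0 A.b=1 B.a=0
A.a=0 A.b=1 B.a=2
A.a=1 A.b=0 B.a=0
A.a=1 A.b=1 B.a=0
A.a=1 A.b=1 B.a=2
A.a=2 A.b=1 B.a=0
A.a=2 A.b=1 B.a=2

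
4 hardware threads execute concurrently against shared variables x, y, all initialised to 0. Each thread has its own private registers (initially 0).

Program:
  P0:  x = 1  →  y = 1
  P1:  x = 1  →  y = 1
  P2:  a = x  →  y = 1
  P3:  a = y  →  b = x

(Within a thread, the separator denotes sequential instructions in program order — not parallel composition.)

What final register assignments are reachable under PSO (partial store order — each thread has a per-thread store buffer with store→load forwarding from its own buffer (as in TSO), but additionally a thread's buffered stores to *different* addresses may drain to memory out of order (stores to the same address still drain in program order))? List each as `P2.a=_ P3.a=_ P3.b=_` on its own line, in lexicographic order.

outcome vector order: (P2.a,P3.a,P3.b)
|PSO outcomes| = 8

P2.a=0 P3.a=0 P3.b=0
P2.a=0 P3.a=0 P3.b=1
P2.a=0 P3.a=1 P3.b=0
P2.a=0 P3.a=1 P3.b=1
P2.a=1 P3.a=0 P3.b=0
P2.a=1 P3.a=0 P3.b=1
P2.a=1 P3.a=1 P3.b=0
P2.a=1 P3.a=1 P3.b=1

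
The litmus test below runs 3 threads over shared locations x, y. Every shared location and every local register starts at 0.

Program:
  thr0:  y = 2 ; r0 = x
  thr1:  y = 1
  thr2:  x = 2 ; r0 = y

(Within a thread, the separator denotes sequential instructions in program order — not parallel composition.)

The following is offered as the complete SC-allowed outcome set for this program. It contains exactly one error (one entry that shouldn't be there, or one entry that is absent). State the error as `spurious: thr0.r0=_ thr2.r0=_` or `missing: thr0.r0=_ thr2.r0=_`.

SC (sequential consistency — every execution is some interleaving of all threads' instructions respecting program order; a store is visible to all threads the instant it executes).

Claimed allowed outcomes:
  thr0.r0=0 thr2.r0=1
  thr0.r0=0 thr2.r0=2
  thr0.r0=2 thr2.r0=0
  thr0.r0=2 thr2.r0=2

missing: thr0.r0=2 thr2.r0=1

outcome vector order: (thr0.r0,thr2.r0)
under SC → 0/1 0/2 2/0 2/1 2/2
SC∖claimed = {2/1}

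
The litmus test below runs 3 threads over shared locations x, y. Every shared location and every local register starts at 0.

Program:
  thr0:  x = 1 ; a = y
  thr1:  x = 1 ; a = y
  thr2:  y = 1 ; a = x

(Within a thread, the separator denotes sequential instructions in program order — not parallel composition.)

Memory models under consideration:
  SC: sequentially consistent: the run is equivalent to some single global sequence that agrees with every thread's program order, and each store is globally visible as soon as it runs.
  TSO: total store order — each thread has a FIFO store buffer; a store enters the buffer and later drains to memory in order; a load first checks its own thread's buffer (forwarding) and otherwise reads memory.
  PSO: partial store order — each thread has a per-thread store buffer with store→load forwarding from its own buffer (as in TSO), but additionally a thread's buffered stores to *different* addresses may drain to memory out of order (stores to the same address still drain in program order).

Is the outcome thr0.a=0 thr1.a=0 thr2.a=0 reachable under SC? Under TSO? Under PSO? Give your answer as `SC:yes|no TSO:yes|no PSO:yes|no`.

SC:no TSO:yes PSO:yes

outcome vector order: (thr0.a,thr1.a,thr2.a)
[SC] allowed = {0/0/1 0/1/1 1/0/1 1/1/0 1/1/1}
[TSO] allowed = {0/0/0 0/0/1 0/1/0 0/1/1 1/0/0 1/0/1 1/1/0 1/1/1}
[PSO] allowed = {0/0/0 0/0/1 0/1/0 0/1/1 1/0/0 1/0/1 1/1/0 1/1/1}
target 0/0/0 ∈ {TSO,PSO}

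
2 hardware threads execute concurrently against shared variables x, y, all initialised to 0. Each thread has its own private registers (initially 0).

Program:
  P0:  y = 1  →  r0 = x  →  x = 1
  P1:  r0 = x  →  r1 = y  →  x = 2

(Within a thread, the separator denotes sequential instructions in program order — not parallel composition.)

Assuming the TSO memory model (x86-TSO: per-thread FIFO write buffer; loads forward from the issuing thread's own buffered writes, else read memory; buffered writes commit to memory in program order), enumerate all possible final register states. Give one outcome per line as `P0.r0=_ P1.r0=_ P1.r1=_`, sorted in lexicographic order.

P0.r0=0 P1.r0=0 P1.r1=0
P0.r0=0 P1.r0=0 P1.r1=1
P0.r0=0 P1.r0=1 P1.r1=1
P0.r0=2 P1.r0=0 P1.r1=0
P0.r0=2 P1.r0=0 P1.r1=1

outcome vector order: (P0.r0,P1.r0,P1.r1)
|TSO outcomes| = 5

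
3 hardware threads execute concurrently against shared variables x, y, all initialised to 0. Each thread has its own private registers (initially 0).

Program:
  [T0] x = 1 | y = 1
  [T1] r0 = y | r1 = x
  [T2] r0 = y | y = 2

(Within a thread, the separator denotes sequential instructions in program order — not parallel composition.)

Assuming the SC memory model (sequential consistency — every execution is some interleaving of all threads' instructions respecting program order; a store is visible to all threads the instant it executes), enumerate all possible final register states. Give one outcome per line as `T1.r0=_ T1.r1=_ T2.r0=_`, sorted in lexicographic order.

T1.r0=0 T1.r1=0 T2.r0=0
T1.r0=0 T1.r1=0 T2.r0=1
T1.r0=0 T1.r1=1 T2.r0=0
T1.r0=0 T1.r1=1 T2.r0=1
T1.r0=1 T1.r1=1 T2.r0=0
T1.r0=1 T1.r1=1 T2.r0=1
T1.r0=2 T1.r1=0 T2.r0=0
T1.r0=2 T1.r1=1 T2.r0=0
T1.r0=2 T1.r1=1 T2.r0=1

outcome vector order: (T1.r0,T1.r1,T2.r0)
|SC outcomes| = 9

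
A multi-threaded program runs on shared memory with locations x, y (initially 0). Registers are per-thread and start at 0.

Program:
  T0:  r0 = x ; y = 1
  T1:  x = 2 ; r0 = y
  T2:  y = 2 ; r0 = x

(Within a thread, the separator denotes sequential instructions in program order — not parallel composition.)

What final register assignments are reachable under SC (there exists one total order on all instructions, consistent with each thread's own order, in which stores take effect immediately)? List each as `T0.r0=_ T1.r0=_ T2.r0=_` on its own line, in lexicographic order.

T0.r0=0 T1.r0=0 T2.r0=2
T0.r0=0 T1.r0=1 T2.r0=0
T0.r0=0 T1.r0=1 T2.r0=2
T0.r0=0 T1.r0=2 T2.r0=0
T0.r0=0 T1.r0=2 T2.r0=2
T0.r0=2 T1.r0=0 T2.r0=2
T0.r0=2 T1.r0=1 T2.r0=0
T0.r0=2 T1.r0=1 T2.r0=2
T0.r0=2 T1.r0=2 T2.r0=0
T0.r0=2 T1.r0=2 T2.r0=2

outcome vector order: (T0.r0,T1.r0,T2.r0)
|SC outcomes| = 10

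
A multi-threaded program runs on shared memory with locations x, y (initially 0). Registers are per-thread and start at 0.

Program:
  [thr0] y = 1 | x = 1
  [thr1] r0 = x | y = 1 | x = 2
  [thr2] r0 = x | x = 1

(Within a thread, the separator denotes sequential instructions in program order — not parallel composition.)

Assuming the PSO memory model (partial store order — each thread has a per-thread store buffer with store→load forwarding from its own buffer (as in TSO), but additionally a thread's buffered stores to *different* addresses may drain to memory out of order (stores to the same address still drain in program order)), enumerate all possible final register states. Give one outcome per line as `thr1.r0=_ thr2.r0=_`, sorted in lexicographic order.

outcome vector order: (thr1.r0,thr2.r0)
|PSO outcomes| = 6

thr1.r0=0 thr2.r0=0
thr1.r0=0 thr2.r0=1
thr1.r0=0 thr2.r0=2
thr1.r0=1 thr2.r0=0
thr1.r0=1 thr2.r0=1
thr1.r0=1 thr2.r0=2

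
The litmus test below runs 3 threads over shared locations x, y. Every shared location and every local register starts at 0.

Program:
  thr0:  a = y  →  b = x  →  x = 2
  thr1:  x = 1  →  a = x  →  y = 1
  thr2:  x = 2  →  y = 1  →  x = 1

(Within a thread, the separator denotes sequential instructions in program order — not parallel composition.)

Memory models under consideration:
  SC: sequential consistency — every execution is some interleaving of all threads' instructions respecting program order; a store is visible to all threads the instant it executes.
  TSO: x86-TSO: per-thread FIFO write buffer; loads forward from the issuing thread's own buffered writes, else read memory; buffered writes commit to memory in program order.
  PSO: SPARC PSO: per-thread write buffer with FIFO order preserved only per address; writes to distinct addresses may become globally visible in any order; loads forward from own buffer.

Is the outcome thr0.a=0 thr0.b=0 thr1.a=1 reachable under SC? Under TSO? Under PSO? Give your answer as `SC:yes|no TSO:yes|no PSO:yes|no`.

outcome vector order: (thr0.a,thr0.b,thr1.a)
SC: 10 outcomes — {0/0/1; 0/0/2; 0/1/1; 0/1/2; 0/2/1; 0/2/2; 1/1/1; 1/1/2; 1/2/1; 1/2/2}
TSO: 10 outcomes — {0/0/1; 0/0/2; 0/1/1; 0/1/2; 0/2/1; 0/2/2; 1/1/1; 1/1/2; 1/2/1; 1/2/2}
PSO: 12 outcomes — {0/0/1; 0/0/2; 0/1/1; 0/1/2; 0/2/1; 0/2/2; 1/0/1; 1/0/2; 1/1/1; 1/1/2; 1/2/1; 1/2/2}
target 0/0/1 ∈ {SC,TSO,PSO}

SC:yes TSO:yes PSO:yes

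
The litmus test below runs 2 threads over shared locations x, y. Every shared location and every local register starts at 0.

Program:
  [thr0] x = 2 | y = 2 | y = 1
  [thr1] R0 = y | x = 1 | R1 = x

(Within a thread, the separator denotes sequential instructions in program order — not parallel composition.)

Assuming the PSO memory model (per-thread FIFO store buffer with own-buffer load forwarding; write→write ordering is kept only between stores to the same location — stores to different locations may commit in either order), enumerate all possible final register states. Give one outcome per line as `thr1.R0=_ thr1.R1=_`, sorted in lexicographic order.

thr1.R0=0 thr1.R1=1
thr1.R0=0 thr1.R1=2
thr1.R0=1 thr1.R1=1
thr1.R0=1 thr1.R1=2
thr1.R0=2 thr1.R1=1
thr1.R0=2 thr1.R1=2

outcome vector order: (thr1.R0,thr1.R1)
|PSO outcomes| = 6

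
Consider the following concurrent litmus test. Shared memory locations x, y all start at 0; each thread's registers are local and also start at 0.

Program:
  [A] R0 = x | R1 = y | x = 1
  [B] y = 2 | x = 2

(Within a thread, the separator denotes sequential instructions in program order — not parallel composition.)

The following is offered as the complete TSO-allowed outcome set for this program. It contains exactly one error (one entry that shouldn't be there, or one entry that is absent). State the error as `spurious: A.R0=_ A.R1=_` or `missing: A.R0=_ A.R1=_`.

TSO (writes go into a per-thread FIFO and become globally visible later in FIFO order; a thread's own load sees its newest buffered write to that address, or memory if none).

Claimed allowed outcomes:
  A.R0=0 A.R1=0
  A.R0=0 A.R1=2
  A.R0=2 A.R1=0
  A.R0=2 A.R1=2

spurious: A.R0=2 A.R1=0

outcome vector order: (A.R0,A.R1)
[TSO] allowed = {0/0 0/2 2/2}
claimed∖TSO = {2/0}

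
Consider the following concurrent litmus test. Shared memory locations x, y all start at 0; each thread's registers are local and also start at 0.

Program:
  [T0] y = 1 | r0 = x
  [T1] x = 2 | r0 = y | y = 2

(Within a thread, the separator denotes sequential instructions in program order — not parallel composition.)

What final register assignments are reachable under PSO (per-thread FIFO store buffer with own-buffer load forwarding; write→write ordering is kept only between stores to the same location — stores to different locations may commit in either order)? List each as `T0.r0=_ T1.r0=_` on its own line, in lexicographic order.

T0.r0=0 T1.r0=0
T0.r0=0 T1.r0=1
T0.r0=2 T1.r0=0
T0.r0=2 T1.r0=1

outcome vector order: (T0.r0,T1.r0)
|PSO outcomes| = 4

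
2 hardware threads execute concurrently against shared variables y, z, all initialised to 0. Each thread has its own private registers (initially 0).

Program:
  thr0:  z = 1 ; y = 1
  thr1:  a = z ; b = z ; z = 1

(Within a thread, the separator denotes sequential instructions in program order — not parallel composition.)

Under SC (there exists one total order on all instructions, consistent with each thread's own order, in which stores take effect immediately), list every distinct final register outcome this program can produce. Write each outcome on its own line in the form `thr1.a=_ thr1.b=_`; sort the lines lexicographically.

thr1.a=0 thr1.b=0
thr1.a=0 thr1.b=1
thr1.a=1 thr1.b=1

outcome vector order: (thr1.a,thr1.b)
|SC outcomes| = 3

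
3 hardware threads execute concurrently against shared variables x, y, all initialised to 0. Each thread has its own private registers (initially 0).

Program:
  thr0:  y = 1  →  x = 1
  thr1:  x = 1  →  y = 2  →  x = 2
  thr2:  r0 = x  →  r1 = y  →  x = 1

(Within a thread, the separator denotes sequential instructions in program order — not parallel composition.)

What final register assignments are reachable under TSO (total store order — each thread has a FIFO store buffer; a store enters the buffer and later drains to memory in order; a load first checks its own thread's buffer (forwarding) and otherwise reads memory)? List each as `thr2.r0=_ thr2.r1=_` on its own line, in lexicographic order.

outcome vector order: (thr2.r0,thr2.r1)
|TSO outcomes| = 8

thr2.r0=0 thr2.r1=0
thr2.r0=0 thr2.r1=1
thr2.r0=0 thr2.r1=2
thr2.r0=1 thr2.r1=0
thr2.r0=1 thr2.r1=1
thr2.r0=1 thr2.r1=2
thr2.r0=2 thr2.r1=1
thr2.r0=2 thr2.r1=2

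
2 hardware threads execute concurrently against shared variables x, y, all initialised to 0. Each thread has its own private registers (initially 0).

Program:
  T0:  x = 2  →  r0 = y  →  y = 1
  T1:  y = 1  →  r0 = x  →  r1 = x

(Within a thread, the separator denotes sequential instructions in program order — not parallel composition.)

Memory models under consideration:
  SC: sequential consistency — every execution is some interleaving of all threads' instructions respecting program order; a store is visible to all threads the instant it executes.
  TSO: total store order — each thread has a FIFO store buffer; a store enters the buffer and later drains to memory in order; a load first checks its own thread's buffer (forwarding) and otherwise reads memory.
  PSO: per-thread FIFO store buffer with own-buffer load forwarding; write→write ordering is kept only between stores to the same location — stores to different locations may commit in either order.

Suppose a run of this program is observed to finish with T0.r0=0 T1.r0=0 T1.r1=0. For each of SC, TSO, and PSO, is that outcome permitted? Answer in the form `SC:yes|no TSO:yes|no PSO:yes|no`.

SC:no TSO:yes PSO:yes

outcome vector order: (T0.r0,T1.r0,T1.r1)
SC (4): 0/2/2; 1/0/0; 1/0/2; 1/2/2
TSO (6): 0/0/0; 0/0/2; 0/2/2; 1/0/0; 1/0/2; 1/2/2
PSO (6): 0/0/0; 0/0/2; 0/2/2; 1/0/0; 1/0/2; 1/2/2
target 0/0/0 ∈ {TSO,PSO}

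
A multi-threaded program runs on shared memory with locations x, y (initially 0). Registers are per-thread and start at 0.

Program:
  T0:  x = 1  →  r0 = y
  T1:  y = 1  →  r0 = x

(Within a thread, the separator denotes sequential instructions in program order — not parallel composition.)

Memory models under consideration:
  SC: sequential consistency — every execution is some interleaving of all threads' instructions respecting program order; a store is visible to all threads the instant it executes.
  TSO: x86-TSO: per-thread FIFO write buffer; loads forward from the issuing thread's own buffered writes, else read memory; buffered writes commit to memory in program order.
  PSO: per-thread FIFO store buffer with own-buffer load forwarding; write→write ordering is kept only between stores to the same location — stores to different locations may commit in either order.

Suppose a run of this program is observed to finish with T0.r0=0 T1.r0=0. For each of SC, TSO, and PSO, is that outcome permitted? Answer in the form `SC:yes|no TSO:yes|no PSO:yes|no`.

SC:no TSO:yes PSO:yes

outcome vector order: (T0.r0,T1.r0)
SC: 3 outcomes — {0/1 1/0 1/1}
TSO: 4 outcomes — {0/0 0/1 1/0 1/1}
PSO: 4 outcomes — {0/0 0/1 1/0 1/1}
target 0/0 ∈ {TSO,PSO}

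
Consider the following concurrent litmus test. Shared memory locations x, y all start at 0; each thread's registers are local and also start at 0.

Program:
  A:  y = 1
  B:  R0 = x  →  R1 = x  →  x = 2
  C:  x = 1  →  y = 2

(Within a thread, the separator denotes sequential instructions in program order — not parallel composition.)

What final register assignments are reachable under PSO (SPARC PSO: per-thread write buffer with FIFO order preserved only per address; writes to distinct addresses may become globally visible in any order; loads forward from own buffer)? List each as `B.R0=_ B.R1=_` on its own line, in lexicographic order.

B.R0=0 B.R1=0
B.R0=0 B.R1=1
B.R0=1 B.R1=1

outcome vector order: (B.R0,B.R1)
|PSO outcomes| = 3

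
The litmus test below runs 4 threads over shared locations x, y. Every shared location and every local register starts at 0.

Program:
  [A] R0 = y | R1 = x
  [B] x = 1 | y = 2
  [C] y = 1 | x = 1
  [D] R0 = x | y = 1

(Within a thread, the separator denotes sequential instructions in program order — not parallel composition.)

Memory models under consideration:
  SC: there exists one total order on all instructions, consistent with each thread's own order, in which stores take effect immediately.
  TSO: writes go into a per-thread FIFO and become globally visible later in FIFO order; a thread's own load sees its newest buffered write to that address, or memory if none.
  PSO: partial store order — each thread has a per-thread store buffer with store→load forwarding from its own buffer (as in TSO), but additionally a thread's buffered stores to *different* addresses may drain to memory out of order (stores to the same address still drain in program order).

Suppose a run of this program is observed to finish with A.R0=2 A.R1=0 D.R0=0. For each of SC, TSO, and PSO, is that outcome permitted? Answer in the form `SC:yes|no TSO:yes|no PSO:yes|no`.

outcome vector order: (A.R0,A.R1,D.R0)
SC: 10 outcomes — {000 001 010 011 100 101 110 111 210 211}
TSO: 10 outcomes — {000 001 010 011 100 101 110 111 210 211}
PSO: 12 outcomes — {000 001 010 011 100 101 110 111 200 201 210 211}
target 200 ∈ {PSO}

SC:no TSO:no PSO:yes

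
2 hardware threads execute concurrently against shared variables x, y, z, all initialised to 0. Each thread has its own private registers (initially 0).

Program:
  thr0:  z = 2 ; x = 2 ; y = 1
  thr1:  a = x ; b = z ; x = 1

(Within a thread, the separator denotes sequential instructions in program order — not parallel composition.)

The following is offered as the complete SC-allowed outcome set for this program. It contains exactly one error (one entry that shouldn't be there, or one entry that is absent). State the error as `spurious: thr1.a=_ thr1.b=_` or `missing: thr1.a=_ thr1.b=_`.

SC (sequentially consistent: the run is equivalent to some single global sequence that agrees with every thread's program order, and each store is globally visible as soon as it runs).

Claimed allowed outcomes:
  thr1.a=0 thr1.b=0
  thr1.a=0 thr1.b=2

missing: thr1.a=2 thr1.b=2

outcome vector order: (thr1.a,thr1.b)
under SC → 00; 02; 22
SC∖claimed = {22}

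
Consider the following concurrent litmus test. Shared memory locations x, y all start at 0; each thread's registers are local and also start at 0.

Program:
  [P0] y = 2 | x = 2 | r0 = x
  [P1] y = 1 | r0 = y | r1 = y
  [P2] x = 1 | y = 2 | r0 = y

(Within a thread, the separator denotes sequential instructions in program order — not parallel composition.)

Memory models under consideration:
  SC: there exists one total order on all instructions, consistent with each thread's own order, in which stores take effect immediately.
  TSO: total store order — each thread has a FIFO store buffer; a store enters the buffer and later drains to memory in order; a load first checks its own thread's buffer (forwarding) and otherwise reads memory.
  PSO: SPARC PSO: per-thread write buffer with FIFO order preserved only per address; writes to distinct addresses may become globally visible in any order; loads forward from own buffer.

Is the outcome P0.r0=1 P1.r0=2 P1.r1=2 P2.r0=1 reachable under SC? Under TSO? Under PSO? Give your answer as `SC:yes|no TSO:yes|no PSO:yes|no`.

SC:no TSO:no PSO:yes

outcome vector order: (P0.r0,P1.r0,P1.r1,P2.r0)
SC (10): <1 1 1 1>, <1 1 1 2>, <1 1 2 2>, <1 2 2 2>, <2 1 1 1>, <2 1 1 2>, <2 1 2 1>, <2 1 2 2>, <2 2 2 1>, <2 2 2 2>
TSO (10): <1 1 1 1>, <1 1 1 2>, <1 1 2 2>, <1 2 2 2>, <2 1 1 1>, <2 1 1 2>, <2 1 2 1>, <2 1 2 2>, <2 2 2 1>, <2 2 2 2>
PSO (12): <1 1 1 1>, <1 1 1 2>, <1 1 2 1>, <1 1 2 2>, <1 2 2 1>, <1 2 2 2>, <2 1 1 1>, <2 1 1 2>, <2 1 2 1>, <2 1 2 2>, <2 2 2 1>, <2 2 2 2>
target <1 2 2 1> ∈ {PSO}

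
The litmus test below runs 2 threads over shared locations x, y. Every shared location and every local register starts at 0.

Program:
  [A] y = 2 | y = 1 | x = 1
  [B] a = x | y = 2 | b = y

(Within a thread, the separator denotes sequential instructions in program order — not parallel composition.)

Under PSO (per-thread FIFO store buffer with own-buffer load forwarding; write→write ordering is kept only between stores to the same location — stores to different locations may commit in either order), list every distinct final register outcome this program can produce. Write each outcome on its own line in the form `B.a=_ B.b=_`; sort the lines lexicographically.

B.a=0 B.b=1
B.a=0 B.b=2
B.a=1 B.b=1
B.a=1 B.b=2

outcome vector order: (B.a,B.b)
|PSO outcomes| = 4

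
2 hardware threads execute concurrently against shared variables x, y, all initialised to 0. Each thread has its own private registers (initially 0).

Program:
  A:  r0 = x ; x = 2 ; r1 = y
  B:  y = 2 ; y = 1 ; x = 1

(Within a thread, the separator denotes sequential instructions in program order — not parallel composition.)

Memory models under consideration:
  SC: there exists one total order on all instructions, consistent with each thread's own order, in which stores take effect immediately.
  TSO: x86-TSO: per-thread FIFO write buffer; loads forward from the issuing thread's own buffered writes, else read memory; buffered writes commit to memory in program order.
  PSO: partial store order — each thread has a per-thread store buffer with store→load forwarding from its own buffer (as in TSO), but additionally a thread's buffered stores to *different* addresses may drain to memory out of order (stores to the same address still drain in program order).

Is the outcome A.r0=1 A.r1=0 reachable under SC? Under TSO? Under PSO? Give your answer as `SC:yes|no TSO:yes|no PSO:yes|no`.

outcome vector order: (A.r0,A.r1)
SC (4): <0 0>, <0 1>, <0 2>, <1 1>
TSO (4): <0 0>, <0 1>, <0 2>, <1 1>
PSO (6): <0 0>, <0 1>, <0 2>, <1 0>, <1 1>, <1 2>
target <1 0> ∈ {PSO}

SC:no TSO:no PSO:yes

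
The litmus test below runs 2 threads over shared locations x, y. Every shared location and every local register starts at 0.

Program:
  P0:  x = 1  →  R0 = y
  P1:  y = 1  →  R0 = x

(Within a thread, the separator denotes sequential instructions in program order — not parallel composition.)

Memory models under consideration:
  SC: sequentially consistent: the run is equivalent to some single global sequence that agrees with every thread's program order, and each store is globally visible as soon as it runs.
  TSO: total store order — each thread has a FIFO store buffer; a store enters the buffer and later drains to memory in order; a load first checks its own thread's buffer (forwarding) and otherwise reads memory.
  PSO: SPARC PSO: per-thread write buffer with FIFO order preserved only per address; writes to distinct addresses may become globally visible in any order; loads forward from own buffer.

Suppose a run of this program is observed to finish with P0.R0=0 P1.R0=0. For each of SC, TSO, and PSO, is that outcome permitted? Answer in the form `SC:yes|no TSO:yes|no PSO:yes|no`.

SC:no TSO:yes PSO:yes

outcome vector order: (P0.R0,P1.R0)
[SC] allowed = {0/1 1/0 1/1}
[TSO] allowed = {0/0 0/1 1/0 1/1}
[PSO] allowed = {0/0 0/1 1/0 1/1}
target 0/0 ∈ {TSO,PSO}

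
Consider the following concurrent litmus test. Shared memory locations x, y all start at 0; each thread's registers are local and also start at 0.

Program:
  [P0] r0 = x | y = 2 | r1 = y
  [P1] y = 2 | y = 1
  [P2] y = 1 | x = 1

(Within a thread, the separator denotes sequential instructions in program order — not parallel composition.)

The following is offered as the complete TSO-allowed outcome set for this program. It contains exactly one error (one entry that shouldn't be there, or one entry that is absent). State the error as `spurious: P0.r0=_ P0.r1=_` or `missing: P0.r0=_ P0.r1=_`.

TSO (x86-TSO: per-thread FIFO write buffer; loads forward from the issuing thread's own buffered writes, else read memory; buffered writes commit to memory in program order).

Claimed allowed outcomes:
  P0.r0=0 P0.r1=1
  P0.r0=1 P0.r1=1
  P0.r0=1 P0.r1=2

missing: P0.r0=0 P0.r1=2

outcome vector order: (P0.r0,P0.r1)
[TSO] allowed = {01; 02; 11; 12}
TSO∖claimed = {02}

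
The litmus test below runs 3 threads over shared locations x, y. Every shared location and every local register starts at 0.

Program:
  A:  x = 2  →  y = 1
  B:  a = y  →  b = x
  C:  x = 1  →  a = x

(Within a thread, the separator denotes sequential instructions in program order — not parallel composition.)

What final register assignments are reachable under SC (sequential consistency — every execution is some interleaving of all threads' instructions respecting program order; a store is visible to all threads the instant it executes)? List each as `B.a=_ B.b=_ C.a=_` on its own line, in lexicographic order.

outcome vector order: (B.a,B.b,C.a)
|SC outcomes| = 9

B.a=0 B.b=0 C.a=1
B.a=0 B.b=0 C.a=2
B.a=0 B.b=1 C.a=1
B.a=0 B.b=1 C.a=2
B.a=0 B.b=2 C.a=1
B.a=0 B.b=2 C.a=2
B.a=1 B.b=1 C.a=1
B.a=1 B.b=2 C.a=1
B.a=1 B.b=2 C.a=2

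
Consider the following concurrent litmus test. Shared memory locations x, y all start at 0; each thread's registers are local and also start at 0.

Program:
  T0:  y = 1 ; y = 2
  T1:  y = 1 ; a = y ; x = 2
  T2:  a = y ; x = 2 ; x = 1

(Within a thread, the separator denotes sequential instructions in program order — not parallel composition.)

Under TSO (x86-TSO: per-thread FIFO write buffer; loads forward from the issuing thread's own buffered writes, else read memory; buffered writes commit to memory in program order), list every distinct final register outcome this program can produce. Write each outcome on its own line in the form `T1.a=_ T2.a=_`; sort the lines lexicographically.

outcome vector order: (T1.a,T2.a)
|TSO outcomes| = 6

T1.a=1 T2.a=0
T1.a=1 T2.a=1
T1.a=1 T2.a=2
T1.a=2 T2.a=0
T1.a=2 T2.a=1
T1.a=2 T2.a=2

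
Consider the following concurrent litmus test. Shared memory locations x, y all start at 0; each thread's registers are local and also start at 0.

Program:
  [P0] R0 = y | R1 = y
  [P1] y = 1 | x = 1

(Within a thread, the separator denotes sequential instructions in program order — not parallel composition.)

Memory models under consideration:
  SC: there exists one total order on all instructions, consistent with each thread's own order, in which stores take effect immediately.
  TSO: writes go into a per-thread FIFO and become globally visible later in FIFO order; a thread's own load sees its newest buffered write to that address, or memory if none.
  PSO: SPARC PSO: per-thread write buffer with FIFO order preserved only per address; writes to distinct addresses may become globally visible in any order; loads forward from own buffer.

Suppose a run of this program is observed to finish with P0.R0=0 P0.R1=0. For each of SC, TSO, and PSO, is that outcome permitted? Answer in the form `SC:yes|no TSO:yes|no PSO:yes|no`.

SC:yes TSO:yes PSO:yes

outcome vector order: (P0.R0,P0.R1)
SC (3): <0 0>; <0 1>; <1 1>
TSO (3): <0 0>; <0 1>; <1 1>
PSO (3): <0 0>; <0 1>; <1 1>
target <0 0> ∈ {SC,TSO,PSO}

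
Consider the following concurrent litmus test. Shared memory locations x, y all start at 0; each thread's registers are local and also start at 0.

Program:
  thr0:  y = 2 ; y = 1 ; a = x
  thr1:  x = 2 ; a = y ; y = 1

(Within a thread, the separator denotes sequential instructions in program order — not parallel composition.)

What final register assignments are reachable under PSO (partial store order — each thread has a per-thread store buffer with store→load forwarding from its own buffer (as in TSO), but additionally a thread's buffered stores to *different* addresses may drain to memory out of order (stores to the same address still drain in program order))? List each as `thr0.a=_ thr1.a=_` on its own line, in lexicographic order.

outcome vector order: (thr0.a,thr1.a)
|PSO outcomes| = 6

thr0.a=0 thr1.a=0
thr0.a=0 thr1.a=1
thr0.a=0 thr1.a=2
thr0.a=2 thr1.a=0
thr0.a=2 thr1.a=1
thr0.a=2 thr1.a=2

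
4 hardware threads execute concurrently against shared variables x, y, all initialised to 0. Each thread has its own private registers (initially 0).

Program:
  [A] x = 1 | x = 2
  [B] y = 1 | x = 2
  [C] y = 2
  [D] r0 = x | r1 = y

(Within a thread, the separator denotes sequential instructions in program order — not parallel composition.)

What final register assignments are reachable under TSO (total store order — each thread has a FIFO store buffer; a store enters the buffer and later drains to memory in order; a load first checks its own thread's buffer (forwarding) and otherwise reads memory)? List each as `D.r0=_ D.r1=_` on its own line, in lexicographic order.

D.r0=0 D.r1=0
D.r0=0 D.r1=1
D.r0=0 D.r1=2
D.r0=1 D.r1=0
D.r0=1 D.r1=1
D.r0=1 D.r1=2
D.r0=2 D.r1=0
D.r0=2 D.r1=1
D.r0=2 D.r1=2

outcome vector order: (D.r0,D.r1)
|TSO outcomes| = 9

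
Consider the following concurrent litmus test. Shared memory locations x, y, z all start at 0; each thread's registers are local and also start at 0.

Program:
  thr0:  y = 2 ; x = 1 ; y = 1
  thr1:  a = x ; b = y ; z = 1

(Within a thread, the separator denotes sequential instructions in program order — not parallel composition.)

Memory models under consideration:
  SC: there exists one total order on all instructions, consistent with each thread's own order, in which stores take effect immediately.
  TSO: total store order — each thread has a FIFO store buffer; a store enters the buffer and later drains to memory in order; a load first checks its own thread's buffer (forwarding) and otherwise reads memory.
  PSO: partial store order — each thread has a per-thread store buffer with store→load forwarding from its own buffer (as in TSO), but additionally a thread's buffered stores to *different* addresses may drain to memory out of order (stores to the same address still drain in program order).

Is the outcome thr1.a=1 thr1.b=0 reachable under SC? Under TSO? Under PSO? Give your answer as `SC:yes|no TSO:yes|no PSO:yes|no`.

outcome vector order: (thr1.a,thr1.b)
[SC] allowed = {<0 0>, <0 1>, <0 2>, <1 1>, <1 2>}
[TSO] allowed = {<0 0>, <0 1>, <0 2>, <1 1>, <1 2>}
[PSO] allowed = {<0 0>, <0 1>, <0 2>, <1 0>, <1 1>, <1 2>}
target <1 0> ∈ {PSO}

SC:no TSO:no PSO:yes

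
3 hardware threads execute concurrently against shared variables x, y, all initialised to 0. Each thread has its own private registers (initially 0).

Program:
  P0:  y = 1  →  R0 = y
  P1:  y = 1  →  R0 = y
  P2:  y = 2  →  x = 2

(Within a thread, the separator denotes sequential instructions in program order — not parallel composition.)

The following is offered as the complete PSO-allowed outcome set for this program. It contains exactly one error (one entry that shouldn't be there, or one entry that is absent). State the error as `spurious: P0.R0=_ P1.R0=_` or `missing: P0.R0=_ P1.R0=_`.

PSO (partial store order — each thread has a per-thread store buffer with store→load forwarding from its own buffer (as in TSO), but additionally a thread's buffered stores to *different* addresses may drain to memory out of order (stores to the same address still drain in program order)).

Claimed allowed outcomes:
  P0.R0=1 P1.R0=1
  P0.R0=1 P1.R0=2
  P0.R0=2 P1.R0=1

missing: P0.R0=2 P1.R0=2

outcome vector order: (P0.R0,P1.R0)
PSO (4): 11 12 21 22
PSO∖claimed = {22}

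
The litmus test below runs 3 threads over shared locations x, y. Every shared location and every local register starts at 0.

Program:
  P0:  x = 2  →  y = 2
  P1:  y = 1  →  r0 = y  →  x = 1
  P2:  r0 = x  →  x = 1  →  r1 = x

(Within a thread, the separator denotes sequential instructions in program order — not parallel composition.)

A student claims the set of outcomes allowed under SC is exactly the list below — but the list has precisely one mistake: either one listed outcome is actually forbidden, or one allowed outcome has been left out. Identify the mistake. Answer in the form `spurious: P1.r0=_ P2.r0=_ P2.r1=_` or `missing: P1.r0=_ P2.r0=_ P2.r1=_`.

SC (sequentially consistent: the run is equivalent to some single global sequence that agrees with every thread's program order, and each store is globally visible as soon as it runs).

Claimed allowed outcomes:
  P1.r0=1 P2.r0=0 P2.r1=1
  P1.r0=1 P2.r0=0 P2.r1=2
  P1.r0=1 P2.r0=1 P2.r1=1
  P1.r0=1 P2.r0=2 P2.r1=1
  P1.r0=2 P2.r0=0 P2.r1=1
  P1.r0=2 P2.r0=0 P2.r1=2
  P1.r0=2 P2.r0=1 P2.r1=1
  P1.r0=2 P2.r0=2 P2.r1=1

missing: P1.r0=1 P2.r0=1 P2.r1=2

outcome vector order: (P1.r0,P2.r0,P2.r1)
SC (9): <1 0 1> <1 0 2> <1 1 1> <1 1 2> <1 2 1> <2 0 1> <2 0 2> <2 1 1> <2 2 1>
SC∖claimed = {<1 1 2>}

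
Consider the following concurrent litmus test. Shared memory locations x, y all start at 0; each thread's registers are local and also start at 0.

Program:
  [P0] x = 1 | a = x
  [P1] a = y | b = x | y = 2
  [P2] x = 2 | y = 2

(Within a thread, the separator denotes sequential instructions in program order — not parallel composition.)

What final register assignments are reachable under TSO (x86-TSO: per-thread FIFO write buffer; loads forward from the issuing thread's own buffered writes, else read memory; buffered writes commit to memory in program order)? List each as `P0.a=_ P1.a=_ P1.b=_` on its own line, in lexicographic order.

outcome vector order: (P0.a,P1.a,P1.b)
|TSO outcomes| = 9

P0.a=1 P1.a=0 P1.b=0
P0.a=1 P1.a=0 P1.b=1
P0.a=1 P1.a=0 P1.b=2
P0.a=1 P1.a=2 P1.b=1
P0.a=1 P1.a=2 P1.b=2
P0.a=2 P1.a=0 P1.b=0
P0.a=2 P1.a=0 P1.b=1
P0.a=2 P1.a=0 P1.b=2
P0.a=2 P1.a=2 P1.b=2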